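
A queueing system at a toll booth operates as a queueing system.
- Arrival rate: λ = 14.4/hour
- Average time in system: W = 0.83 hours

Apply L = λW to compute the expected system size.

Little's Law: L = λW
L = 14.4 × 0.83 = 11.9520 vehicles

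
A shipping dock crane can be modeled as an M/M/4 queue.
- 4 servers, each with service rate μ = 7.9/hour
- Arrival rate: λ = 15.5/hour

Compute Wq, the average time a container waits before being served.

Traffic intensity: ρ = λ/(cμ) = 15.5/(4×7.9) = 0.4905
Since ρ = 0.4905 < 1, system is stable.
Offered load a = λ/μ = cρ = 15.5/7.9 = 1.9620
P₀ = [ Σₙ₌₀^3 aⁿ/n! + a^4/(4!(1-ρ)) ]⁻¹
Σ = a^0/0! + a^1/1! + a^2/2! + a^3/3! = 1.0000 + 1.9620 + 1.9248 + 1.2588 = 6.1456
a^4/(4!(1-ρ)) = 14.8190/(24 × 0.5095) = 1.2119
P₀ = 1/(6.1456 + 1.2119) = 0.1359
Lq = P₀·a^4·ρ / (4!(1-ρ)²) = 0.13592 × 14.8190 × 0.49051 / (24 × 0.25958) = 0.1586
Wq = Lq/λ = 0.1586/15.5 = 0.01023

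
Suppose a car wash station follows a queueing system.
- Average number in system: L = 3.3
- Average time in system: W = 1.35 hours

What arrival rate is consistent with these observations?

Little's Law: L = λW, so λ = L/W
λ = 3.3/1.35 = 2.4444 cars/hour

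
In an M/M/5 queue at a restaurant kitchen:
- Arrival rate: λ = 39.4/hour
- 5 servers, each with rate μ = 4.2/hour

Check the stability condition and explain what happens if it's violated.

Stability requires ρ = λ/(cμ) < 1
ρ = 39.4/(5 × 4.2) = 39.4/21.00 = 1.8762
Since 1.8762 ≥ 1, the system is UNSTABLE.
Need c > λ/μ = 39.4/4.2 = 9.38.
Minimum servers needed: c = 10.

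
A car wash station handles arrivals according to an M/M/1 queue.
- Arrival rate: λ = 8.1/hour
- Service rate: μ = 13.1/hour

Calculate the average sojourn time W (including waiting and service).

First, compute utilization: ρ = λ/μ = 8.1/13.1 = 0.6183
For M/M/1: W = 1/(μ-λ)
W = 1/(13.1-8.1) = 1/5.00
W = 0.2000 hours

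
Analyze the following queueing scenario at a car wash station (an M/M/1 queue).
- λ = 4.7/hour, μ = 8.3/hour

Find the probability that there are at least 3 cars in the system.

ρ = λ/μ = 4.7/8.3 = 0.5663
P(N ≥ n) = ρⁿ
P(N ≥ 3) = 0.5663^3
P(N ≥ 3) = 0.1816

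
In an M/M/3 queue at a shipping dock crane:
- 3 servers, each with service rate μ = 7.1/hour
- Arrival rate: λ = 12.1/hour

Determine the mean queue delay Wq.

Traffic intensity: ρ = λ/(cμ) = 12.1/(3×7.1) = 0.5681
Since ρ = 0.5681 < 1, system is stable.
Offered load a = λ/μ = cρ = 12.1/7.1 = 1.7042
P₀ = [ Σₙ₌₀^2 aⁿ/n! + a^3/(3!(1-ρ)) ]⁻¹
Σ = a^0/0! + a^1/1! + a^2/2! = 1.0000 + 1.7042 + 1.4522 = 4.1564
a^3/(3!(1-ρ)) = 4.94972/(6 × 0.431925) = 1.9099
P₀ = 1/(4.1564 + 1.9099) = 0.1648
Lq = P₀·a^3·ρ / (3!(1-ρ)²) = 0.16484 × 4.9497 × 0.56808 / (6 × 0.18656) = 0.4141
Wq = Lq/λ = 0.4141/12.1 = 0.03422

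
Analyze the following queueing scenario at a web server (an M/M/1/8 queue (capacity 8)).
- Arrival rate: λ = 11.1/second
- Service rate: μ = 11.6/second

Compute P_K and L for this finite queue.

ρ = λ/μ = 11.1/11.6 = 0.956897
P₀ = (1-ρ)/(1-ρ^(K+1)) = (1-0.956897)/(1-0.956897^9) = 0.043103/0.32735 = 0.1317
P_K = P₀×ρ^K = 0.13167 × 0.956897^8 = 0.13167 × 0.70295 = 0.09256
Blocking probability P_8 = 0.09256 (9.26%)
L = ρ[1 - (K+1)ρ^K + Kρ^(K+1)] / [(1-ρ)(1-ρ^(K+1))]
L = 0.956897 × (1 - 9×0.70294532 + 8×0.67264627) / ((1 - 0.956897) × (1 - 0.67264627)) = 3.7070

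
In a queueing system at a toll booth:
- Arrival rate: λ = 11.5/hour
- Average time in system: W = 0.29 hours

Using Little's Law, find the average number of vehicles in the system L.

Little's Law: L = λW
L = 11.5 × 0.29 = 3.3350 vehicles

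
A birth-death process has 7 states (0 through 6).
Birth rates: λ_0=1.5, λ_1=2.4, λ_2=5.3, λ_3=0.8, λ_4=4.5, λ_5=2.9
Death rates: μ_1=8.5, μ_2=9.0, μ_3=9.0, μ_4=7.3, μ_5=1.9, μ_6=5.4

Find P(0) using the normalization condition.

Ratios P(n)/P(0) = (λ₀···λₙ₋₁)/(μ₁···μₙ):
P(1)/P(0) = (1.5)/(8.5) = 0.17647
P(2)/P(0) = (1.5×2.4)/(8.5×9.0) = 0.047059
P(3)/P(0) = (1.5×2.4×5.3)/(8.5×9.0×9.0) = 0.027712
P(4)/P(0) = (1.5×2.4×5.3×0.8)/(8.5×9.0×9.0×7.3) = 0.0030370
P(5)/P(0) = (1.5×2.4×5.3×0.8×4.5)/(8.5×9.0×9.0×7.3×1.9) = 0.0071928
P(6)/P(0) = (1.5×2.4×5.3×0.8×4.5×2.9)/(8.5×9.0×9.0×7.3×1.9×5.4) = 0.0038628

Normalization: ∑ P(n) = 1
P(0) × (1.0000 + 0.17647 + 0.047059 + 0.027712 + 0.0030370 + 0.0071928 + 0.0038628) = 1
P(0) × 1.2653 = 1
P(0) = 1/1.2653 = 0.7903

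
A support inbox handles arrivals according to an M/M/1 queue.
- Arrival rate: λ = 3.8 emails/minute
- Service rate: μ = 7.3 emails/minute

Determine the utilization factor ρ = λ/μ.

Server utilization: ρ = λ/μ
ρ = 3.8/7.3 = 0.5205
The server is busy 52.05% of the time.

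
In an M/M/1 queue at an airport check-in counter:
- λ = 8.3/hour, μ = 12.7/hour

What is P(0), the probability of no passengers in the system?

ρ = λ/μ = 8.3/12.7 = 0.6535
P(0) = 1 - ρ = 1 - 0.6535 = 0.3465
The server is idle 34.65% of the time.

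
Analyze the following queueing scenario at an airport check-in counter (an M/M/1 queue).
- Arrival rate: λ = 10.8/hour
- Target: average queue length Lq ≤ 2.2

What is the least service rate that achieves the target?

For M/M/1: Lq = λ²/(μ(μ-λ))
Need Lq ≤ 2.2, i.e. μ(μ-λ) ≥ λ²/2.2
μ² - 10.8μ - 116.64/2.2 ≥ 0  →  μ² - 10.8μ - 53.01818 ≥ 0
Quadratic formula (positive root): μ = [λ + √(λ² + 4×53.01818)]/2
Discriminant: 116.64 + 4×53.01818 = 328.7127, √328.7127 = 18.1304
μ ≥ (10.8 + 18.1304)/2 = 14.4652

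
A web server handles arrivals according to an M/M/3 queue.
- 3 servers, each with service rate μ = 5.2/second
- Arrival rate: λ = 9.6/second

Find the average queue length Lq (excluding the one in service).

Traffic intensity: ρ = λ/(cμ) = 9.6/(3×5.2) = 0.6154
Since ρ = 0.6154 < 1, system is stable.
Offered load a = λ/μ = cρ = 9.6/5.2 = 1.8462
P₀ = [ Σₙ₌₀^2 aⁿ/n! + a^3/(3!(1-ρ)) ]⁻¹
Σ = a^0/0! + a^1/1! + a^2/2! = 1.0000 + 1.8462 + 1.7041 = 4.5503
a^3/(3!(1-ρ)) = 6.2922/(6 × 0.38462) = 2.7266
P₀ = 1/(4.5503 + 2.7266) = 0.1374
Lq = P₀·a^3·ρ / (3!(1-ρ)²) = 0.13742 × 6.2922 × 0.61538 / (6 × 0.14793) = 0.5995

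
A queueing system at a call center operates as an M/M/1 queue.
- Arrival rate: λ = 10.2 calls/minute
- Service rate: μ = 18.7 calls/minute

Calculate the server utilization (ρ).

Server utilization: ρ = λ/μ
ρ = 10.2/18.7 = 0.5455
The server is busy 54.55% of the time.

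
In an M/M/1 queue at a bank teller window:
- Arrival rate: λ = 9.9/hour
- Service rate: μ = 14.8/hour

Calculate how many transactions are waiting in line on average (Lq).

ρ = λ/μ = 9.9/14.8 = 0.6689
For M/M/1: Lq = λ²/(μ(μ-λ))
Lq = 98.01/(14.8 × 4.90)
Lq = 1.3515 transactions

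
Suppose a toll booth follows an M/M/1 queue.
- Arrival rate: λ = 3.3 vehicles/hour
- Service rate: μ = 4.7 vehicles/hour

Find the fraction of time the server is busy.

Server utilization: ρ = λ/μ
ρ = 3.3/4.7 = 0.7021
The server is busy 70.21% of the time.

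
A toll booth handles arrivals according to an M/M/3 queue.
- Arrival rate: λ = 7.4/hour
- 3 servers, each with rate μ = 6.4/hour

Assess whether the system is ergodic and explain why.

Stability requires ρ = λ/(cμ) < 1
ρ = 7.4/(3 × 6.4) = 7.4/19.20 = 0.3854
Since 0.3854 < 1, the system is STABLE.
The servers are busy 38.54% of the time.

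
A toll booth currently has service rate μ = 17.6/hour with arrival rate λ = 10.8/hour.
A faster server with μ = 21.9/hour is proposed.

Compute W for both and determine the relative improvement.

System 1: ρ₁ = 10.8/17.6 = 0.6136, W₁ = 1/(17.6-10.8) = 0.14706
System 2: ρ₂ = 10.8/21.9 = 0.4932, W₂ = 1/(21.9-10.8) = 0.090090
Improvement: (W₁-W₂)/W₁ = (0.14706-0.090090)/0.14706 = 38.74%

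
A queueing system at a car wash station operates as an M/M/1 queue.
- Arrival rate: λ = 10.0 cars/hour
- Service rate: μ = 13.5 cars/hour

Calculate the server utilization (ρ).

Server utilization: ρ = λ/μ
ρ = 10.0/13.5 = 0.7407
The server is busy 74.07% of the time.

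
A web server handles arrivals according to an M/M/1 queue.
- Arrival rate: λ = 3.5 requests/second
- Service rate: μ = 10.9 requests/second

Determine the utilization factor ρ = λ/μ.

Server utilization: ρ = λ/μ
ρ = 3.5/10.9 = 0.3211
The server is busy 32.11% of the time.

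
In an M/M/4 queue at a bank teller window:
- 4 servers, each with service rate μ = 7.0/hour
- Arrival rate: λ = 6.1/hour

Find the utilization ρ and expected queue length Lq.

Traffic intensity: ρ = λ/(cμ) = 6.1/(4×7.0) = 0.2179
Since ρ = 0.2179 < 1, system is stable.
Offered load a = λ/μ = cρ = 6.1/7.0 = 0.8714
P₀ = [ Σₙ₌₀^3 aⁿ/n! + a^4/(4!(1-ρ)) ]⁻¹
Σ = a^0/0! + a^1/1! + a^2/2! + a^3/3! = 1.0000 + 0.8714 + 0.3797 + 0.1103 = 2.3614
a^4/(4!(1-ρ)) = 0.5767/(24 × 0.7821) = 0.03072
P₀ = 1/(2.3614 + 0.03072) = 0.4180
Lq = P₀·a^4·ρ / (4!(1-ρ)²) = 0.41804 × 0.57667 × 0.21786 / (24 × 0.61175) = 0.003577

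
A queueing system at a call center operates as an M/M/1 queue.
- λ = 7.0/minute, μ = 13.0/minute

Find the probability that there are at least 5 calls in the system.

ρ = λ/μ = 7.0/13.0 = 0.53846
P(N ≥ n) = ρⁿ
P(N ≥ 5) = 0.53846^5
P(N ≥ 5) = 0.04527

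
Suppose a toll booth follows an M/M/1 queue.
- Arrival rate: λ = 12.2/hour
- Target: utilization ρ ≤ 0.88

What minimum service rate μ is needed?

ρ = λ/μ, so μ = λ/ρ
μ ≥ 12.2/0.88 = 13.8636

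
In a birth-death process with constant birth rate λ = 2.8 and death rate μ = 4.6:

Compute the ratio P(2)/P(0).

For constant rates: P(n)/P(0) = (λ/μ)^n
P(2)/P(0) = (2.8/4.6)^2 = 0.6087^2 = 0.3705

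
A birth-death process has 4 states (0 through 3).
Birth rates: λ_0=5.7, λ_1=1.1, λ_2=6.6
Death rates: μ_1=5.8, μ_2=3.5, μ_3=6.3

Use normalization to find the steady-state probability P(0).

Ratios P(n)/P(0) = (λ₀···λₙ₋₁)/(μ₁···μₙ):
P(1)/P(0) = (5.7)/(5.8) = 0.98276
P(2)/P(0) = (5.7×1.1)/(5.8×3.5) = 0.30887
P(3)/P(0) = (5.7×1.1×6.6)/(5.8×3.5×6.3) = 0.32357

Normalization: ∑ P(n) = 1
P(0) × (1.0000 + 0.98276 + 0.30887 + 0.32357) = 1
P(0) × 2.6152 = 1
P(0) = 1/2.6152 = 0.3824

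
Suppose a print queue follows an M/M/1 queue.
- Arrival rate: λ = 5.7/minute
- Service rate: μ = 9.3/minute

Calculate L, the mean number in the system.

ρ = λ/μ = 5.7/9.3 = 0.6129
For M/M/1: L = λ/(μ-λ)
L = 5.7/(9.3-5.7) = 5.7/3.60
L = 1.5833 jobs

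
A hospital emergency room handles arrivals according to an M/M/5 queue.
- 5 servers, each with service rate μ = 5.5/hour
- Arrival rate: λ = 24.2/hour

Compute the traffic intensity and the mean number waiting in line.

Traffic intensity: ρ = λ/(cμ) = 24.2/(5×5.5) = 0.8800
Since ρ = 0.8800 < 1, system is stable.
Offered load a = λ/μ = cρ = 24.2/5.5 = 4.4000
P₀ = [ Σₙ₌₀^4 aⁿ/n! + a^5/(5!(1-ρ)) ]⁻¹
Σ = a^0/0! + a^1/1! + a^2/2! + a^3/3! + a^4/4! = 1.0000 + 4.4000 + 9.6800 + 14.1973 + 15.6171 = 44.8944
a^5/(5!(1-ρ)) = 1649.1622/(120 × 0.1200) = 114.5252
P₀ = 1/(44.8944 + 114.5252) = 0.006273
Lq = P₀·a^5·ρ / (5!(1-ρ)²) = 0.0062728 × 1649.1622 × 0.88000 / (120 × 0.014400) = 5.2682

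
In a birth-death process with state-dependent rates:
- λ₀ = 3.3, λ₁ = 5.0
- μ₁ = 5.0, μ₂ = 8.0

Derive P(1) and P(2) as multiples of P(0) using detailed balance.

Balance equations:
State 0: λ₀P₀ = μ₁P₁ → P₁ = (λ₀/μ₁)P₀ = (3.3/5.0)P₀ = 0.6600P₀
State 1: P₂ = (λ₀λ₁)/(μ₁μ₂)P₀ = (3.3×5.0)/(5.0×8.0)P₀ = 0.4125P₀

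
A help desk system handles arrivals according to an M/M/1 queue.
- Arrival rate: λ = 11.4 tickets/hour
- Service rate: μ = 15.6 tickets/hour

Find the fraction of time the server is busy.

Server utilization: ρ = λ/μ
ρ = 11.4/15.6 = 0.7308
The server is busy 73.08% of the time.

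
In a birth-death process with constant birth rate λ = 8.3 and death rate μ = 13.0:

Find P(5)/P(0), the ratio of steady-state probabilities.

For constant rates: P(n)/P(0) = (λ/μ)^n
P(5)/P(0) = (8.3/13.0)^5 = 0.6385^5 = 0.1061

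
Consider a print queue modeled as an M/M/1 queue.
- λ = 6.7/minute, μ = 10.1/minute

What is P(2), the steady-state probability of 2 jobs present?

ρ = λ/μ = 6.7/10.1 = 0.6634
P(n) = (1-ρ)ρⁿ
P(2) = (1-0.6634) × 0.6634^2
P(2) = 0.3366 × 0.4401
P(2) = 0.1481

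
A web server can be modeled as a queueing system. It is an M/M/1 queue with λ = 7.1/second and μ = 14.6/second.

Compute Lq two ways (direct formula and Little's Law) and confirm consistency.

Method 1 (direct): Lq = λ²/(μ(μ-λ)) = 50.41/(14.6 × 7.50) = 0.4604

Method 2 (Little's Law):
W = 1/(μ-λ) = 1/7.50 = 0.13333
Wq = W - 1/μ = 0.13333 - 0.068493 = 0.06484
Lq = λWq = 7.1 × 0.06484 = 0.4604 ✔ (matches Method 1)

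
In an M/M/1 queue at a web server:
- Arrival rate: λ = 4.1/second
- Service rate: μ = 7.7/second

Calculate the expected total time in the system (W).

First, compute utilization: ρ = λ/μ = 4.1/7.7 = 0.5325
For M/M/1: W = 1/(μ-λ)
W = 1/(7.7-4.1) = 1/3.60
W = 0.2778 seconds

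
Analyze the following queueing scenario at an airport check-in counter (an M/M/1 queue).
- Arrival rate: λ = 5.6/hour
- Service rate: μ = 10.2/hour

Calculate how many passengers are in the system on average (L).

ρ = λ/μ = 5.6/10.2 = 0.5490
For M/M/1: L = λ/(μ-λ)
L = 5.6/(10.2-5.6) = 5.6/4.60
L = 1.2174 passengers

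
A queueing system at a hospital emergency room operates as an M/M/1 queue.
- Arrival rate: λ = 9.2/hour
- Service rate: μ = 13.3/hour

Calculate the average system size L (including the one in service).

ρ = λ/μ = 9.2/13.3 = 0.6917
For M/M/1: L = λ/(μ-λ)
L = 9.2/(13.3-9.2) = 9.2/4.10
L = 2.2439 patients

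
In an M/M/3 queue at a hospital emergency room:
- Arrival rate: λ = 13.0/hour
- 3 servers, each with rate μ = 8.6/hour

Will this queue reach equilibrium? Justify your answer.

Stability requires ρ = λ/(cμ) < 1
ρ = 13.0/(3 × 8.6) = 13.0/25.80 = 0.5039
Since 0.5039 < 1, the system is STABLE.
The servers are busy 50.39% of the time.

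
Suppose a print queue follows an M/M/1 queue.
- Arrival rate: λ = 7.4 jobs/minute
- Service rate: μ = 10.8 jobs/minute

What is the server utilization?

Server utilization: ρ = λ/μ
ρ = 7.4/10.8 = 0.6852
The server is busy 68.52% of the time.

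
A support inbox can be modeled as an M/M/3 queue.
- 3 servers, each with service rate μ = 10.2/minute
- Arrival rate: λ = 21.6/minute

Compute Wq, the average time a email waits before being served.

Traffic intensity: ρ = λ/(cμ) = 21.6/(3×10.2) = 0.7059
Since ρ = 0.7059 < 1, system is stable.
Offered load a = λ/μ = cρ = 21.6/10.2 = 2.1176
P₀ = [ Σₙ₌₀^2 aⁿ/n! + a^3/(3!(1-ρ)) ]⁻¹
Σ = a^0/0! + a^1/1! + a^2/2! = 1.00000 + 2.11765 + 2.24221 = 5.3599
a^3/(3!(1-ρ)) = 9.4964/(6 × 0.29412) = 5.3813
P₀ = 1/(5.3599 + 5.3813) = 0.09310
Lq = P₀·a^3·ρ / (3!(1-ρ)²) = 0.09310 × 9.4964 × 0.7059 / (6 × 0.08651) = 1.2024
Wq = Lq/λ = 1.2024/21.6 = 0.05567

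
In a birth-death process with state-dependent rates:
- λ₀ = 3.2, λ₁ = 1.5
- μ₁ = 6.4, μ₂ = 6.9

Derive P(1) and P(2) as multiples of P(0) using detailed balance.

Balance equations:
State 0: λ₀P₀ = μ₁P₁ → P₁ = (λ₀/μ₁)P₀ = (3.2/6.4)P₀ = 0.5000P₀
State 1: P₂ = (λ₀λ₁)/(μ₁μ₂)P₀ = (3.2×1.5)/(6.4×6.9)P₀ = 0.1087P₀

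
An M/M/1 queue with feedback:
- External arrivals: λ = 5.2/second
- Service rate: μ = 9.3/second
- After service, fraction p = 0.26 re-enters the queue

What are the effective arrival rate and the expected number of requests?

Effective arrival rate: λ_eff = λ/(1-p) = 5.2/(1-0.26) = 5.2/0.74 = 7.027027
ρ = λ_eff/μ = 7.027027/9.3 = 0.755594
L = ρ/(1-ρ) = 0.755594/(1-0.755594) = 3.0916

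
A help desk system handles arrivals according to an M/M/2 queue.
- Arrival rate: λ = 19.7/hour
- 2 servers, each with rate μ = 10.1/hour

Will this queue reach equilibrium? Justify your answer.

Stability requires ρ = λ/(cμ) < 1
ρ = 19.7/(2 × 10.1) = 19.7/20.20 = 0.9752
Since 0.9752 < 1, the system is STABLE.
The servers are busy 97.52% of the time.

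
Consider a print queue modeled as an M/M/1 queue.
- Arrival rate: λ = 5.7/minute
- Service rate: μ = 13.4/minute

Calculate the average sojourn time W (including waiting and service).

First, compute utilization: ρ = λ/μ = 5.7/13.4 = 0.4254
For M/M/1: W = 1/(μ-λ)
W = 1/(13.4-5.7) = 1/7.70
W = 0.1299 minutes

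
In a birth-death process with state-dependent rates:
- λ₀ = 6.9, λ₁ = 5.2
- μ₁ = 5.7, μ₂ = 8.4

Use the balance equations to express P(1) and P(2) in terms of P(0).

Balance equations:
State 0: λ₀P₀ = μ₁P₁ → P₁ = (λ₀/μ₁)P₀ = (6.9/5.7)P₀ = 1.2105P₀
State 1: P₂ = (λ₀λ₁)/(μ₁μ₂)P₀ = (6.9×5.2)/(5.7×8.4)P₀ = 0.7494P₀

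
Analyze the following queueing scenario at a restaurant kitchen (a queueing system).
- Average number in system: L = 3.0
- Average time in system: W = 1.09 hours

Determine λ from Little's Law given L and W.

Little's Law: L = λW, so λ = L/W
λ = 3.0/1.09 = 2.7523 orders/hour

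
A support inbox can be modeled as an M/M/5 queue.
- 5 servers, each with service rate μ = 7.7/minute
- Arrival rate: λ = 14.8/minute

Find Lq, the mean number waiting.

Traffic intensity: ρ = λ/(cμ) = 14.8/(5×7.7) = 0.3844
Since ρ = 0.3844 < 1, system is stable.
Offered load a = λ/μ = cρ = 14.8/7.7 = 1.9221
P₀ = [ Σₙ₌₀^4 aⁿ/n! + a^5/(5!(1-ρ)) ]⁻¹
Σ = a^0/0! + a^1/1! + a^2/2! + a^3/3! + a^4/4! = 1.00000 + 1.92208 + 1.84719 + 1.18348 + 0.568686 = 6.5214
a^5/(5!(1-ρ)) = 26.2334/(120 × 0.6156) = 0.3551
P₀ = 1/(6.5214 + 0.3551) = 0.1454
Lq = P₀·a^5·ρ / (5!(1-ρ)²) = 0.1454 × 26.2334 × 0.3844 / (120 × 0.3789) = 0.03225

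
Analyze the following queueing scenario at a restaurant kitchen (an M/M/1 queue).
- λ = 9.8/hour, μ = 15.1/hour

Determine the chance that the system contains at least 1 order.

ρ = λ/μ = 9.8/15.1 = 0.6490
P(N ≥ n) = ρⁿ
P(N ≥ 1) = 0.6490^1
P(N ≥ 1) = 0.6490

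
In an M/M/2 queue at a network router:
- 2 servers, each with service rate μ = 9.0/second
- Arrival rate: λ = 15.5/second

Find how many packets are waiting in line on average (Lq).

Traffic intensity: ρ = λ/(cμ) = 15.5/(2×9.0) = 0.8611
Since ρ = 0.8611 < 1, system is stable.
Offered load a = λ/μ = cρ = 15.5/9.0 = 1.7222
P₀ = [ Σₙ₌₀^1 aⁿ/n! + a^2/(2!(1-ρ)) ]⁻¹
Σ = a^0/0! + a^1/1! = 1.0000 + 1.7222 = 2.7222
a^2/(2!(1-ρ)) = 2.96605/(2 × 0.138889) = 10.6778
P₀ = 1/(2.7222 + 10.6778) = 0.07463
Lq = P₀·a^2·ρ / (2!(1-ρ)²) = 0.0746269 × 2.96605 × 0.861111 / (2 × 0.0192901) = 4.9405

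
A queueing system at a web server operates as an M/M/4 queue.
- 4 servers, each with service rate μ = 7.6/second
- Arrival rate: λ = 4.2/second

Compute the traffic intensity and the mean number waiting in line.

Traffic intensity: ρ = λ/(cμ) = 4.2/(4×7.6) = 0.1382
Since ρ = 0.1382 < 1, system is stable.
Offered load a = λ/μ = cρ = 4.2/7.6 = 0.5526
P₀ = [ Σₙ₌₀^3 aⁿ/n! + a^4/(4!(1-ρ)) ]⁻¹
Σ = a^0/0! + a^1/1! + a^2/2! + a^3/3! = 1.0000 + 0.55263 + 0.15270 + 0.028129 = 1.7335
a^4/(4!(1-ρ)) = 0.09327/(24 × 0.8618) = 0.004509
P₀ = 1/(1.7335 + 0.004509) = 0.5754
Lq = P₀·a^4·ρ / (4!(1-ρ)²) = 0.57538 × 0.093270 × 0.13816 / (24 × 0.74277) = 0.0004159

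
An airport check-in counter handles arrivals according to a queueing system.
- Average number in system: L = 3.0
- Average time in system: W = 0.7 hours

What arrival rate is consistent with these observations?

Little's Law: L = λW, so λ = L/W
λ = 3.0/0.7 = 4.2857 passengers/hour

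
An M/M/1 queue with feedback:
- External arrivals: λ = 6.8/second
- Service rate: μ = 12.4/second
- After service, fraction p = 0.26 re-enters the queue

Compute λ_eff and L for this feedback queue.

Effective arrival rate: λ_eff = λ/(1-p) = 6.8/(1-0.26) = 6.8/0.74 = 9.18919
ρ = λ_eff/μ = 9.18919/12.4 = 0.741064
L = ρ/(1-ρ) = 0.741064/(1-0.741064) = 2.8620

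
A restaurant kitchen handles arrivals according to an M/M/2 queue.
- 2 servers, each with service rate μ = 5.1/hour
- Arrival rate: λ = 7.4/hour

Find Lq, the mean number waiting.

Traffic intensity: ρ = λ/(cμ) = 7.4/(2×5.1) = 0.7255
Since ρ = 0.7255 < 1, system is stable.
Offered load a = λ/μ = cρ = 7.4/5.1 = 1.4510
P₀ = [ Σₙ₌₀^1 aⁿ/n! + a^2/(2!(1-ρ)) ]⁻¹
Σ = a^0/0! + a^1/1! = 1.0000 + 1.4510 = 2.4510
a^2/(2!(1-ρ)) = 2.1053/(2 × 0.27451) = 3.8347
P₀ = 1/(2.4510 + 3.8347) = 0.1591
Lq = P₀·a^2·ρ / (2!(1-ρ)²) = 0.1591 × 2.1053 × 0.7255 / (2 × 0.07536) = 1.6123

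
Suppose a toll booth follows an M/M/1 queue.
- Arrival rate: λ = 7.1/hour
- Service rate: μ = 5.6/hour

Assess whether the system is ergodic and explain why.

Stability requires ρ = λ/(cμ) < 1
ρ = 7.1/(1 × 5.6) = 7.1/5.60 = 1.2679
Since 1.2679 ≥ 1, the system is UNSTABLE.
Queue grows without bound. Need μ > λ = 7.1.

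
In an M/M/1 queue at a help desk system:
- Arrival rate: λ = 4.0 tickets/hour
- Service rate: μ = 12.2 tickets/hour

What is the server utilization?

Server utilization: ρ = λ/μ
ρ = 4.0/12.2 = 0.3279
The server is busy 32.79% of the time.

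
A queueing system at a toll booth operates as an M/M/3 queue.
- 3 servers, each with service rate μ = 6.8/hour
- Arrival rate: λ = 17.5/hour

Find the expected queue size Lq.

Traffic intensity: ρ = λ/(cμ) = 17.5/(3×6.8) = 0.8578
Since ρ = 0.8578 < 1, system is stable.
Offered load a = λ/μ = cρ = 17.5/6.8 = 2.5735
P₀ = [ Σₙ₌₀^2 aⁿ/n! + a^3/(3!(1-ρ)) ]⁻¹
Σ = a^0/0! + a^1/1! + a^2/2! = 1.00000 + 2.57353 + 3.31153 = 6.8851
a^3/(3!(1-ρ)) = 17.044623/(6 × 0.14215686) = 19.9834
P₀ = 1/(6.8851 + 19.9834) = 0.03722
Lq = P₀·a^3·ρ / (3!(1-ρ)²) = 0.0372184 × 17.0446 × 0.857843 / (6 × 0.0202086) = 4.4881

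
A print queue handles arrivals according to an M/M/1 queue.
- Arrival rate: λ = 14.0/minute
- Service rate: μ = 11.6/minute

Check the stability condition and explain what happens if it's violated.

Stability requires ρ = λ/(cμ) < 1
ρ = 14.0/(1 × 11.6) = 14.0/11.60 = 1.2069
Since 1.2069 ≥ 1, the system is UNSTABLE.
Queue grows without bound. Need μ > λ = 14.0.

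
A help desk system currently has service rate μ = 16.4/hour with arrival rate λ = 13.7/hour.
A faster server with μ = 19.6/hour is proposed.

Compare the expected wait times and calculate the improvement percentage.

System 1: ρ₁ = 13.7/16.4 = 0.8354, W₁ = 1/(16.4-13.7) = 0.3704
System 2: ρ₂ = 13.7/19.6 = 0.6990, W₂ = 1/(19.6-13.7) = 0.1695
Improvement: (W₁-W₂)/W₁ = (0.3704-0.1695)/0.3704 = 54.24%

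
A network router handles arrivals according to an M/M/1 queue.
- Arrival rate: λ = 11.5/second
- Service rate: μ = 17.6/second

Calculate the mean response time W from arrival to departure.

First, compute utilization: ρ = λ/μ = 11.5/17.6 = 0.6534
For M/M/1: W = 1/(μ-λ)
W = 1/(17.6-11.5) = 1/6.10
W = 0.1639 seconds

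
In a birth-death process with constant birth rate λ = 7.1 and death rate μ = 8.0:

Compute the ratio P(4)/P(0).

For constant rates: P(n)/P(0) = (λ/μ)^n
P(4)/P(0) = (7.1/8.0)^4 = 0.8875^4 = 0.6204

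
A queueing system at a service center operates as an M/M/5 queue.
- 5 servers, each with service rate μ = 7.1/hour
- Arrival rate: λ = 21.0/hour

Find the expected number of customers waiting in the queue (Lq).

Traffic intensity: ρ = λ/(cμ) = 21.0/(5×7.1) = 0.5915
Since ρ = 0.5915 < 1, system is stable.
Offered load a = λ/μ = cρ = 21.0/7.1 = 2.9577
P₀ = [ Σₙ₌₀^4 aⁿ/n! + a^5/(5!(1-ρ)) ]⁻¹
Σ = a^0/0! + a^1/1! + a^2/2! + a^3/3! + a^4/4! = 1.00000 + 2.95775 + 4.37413 + 4.31252 + 3.18884 = 15.8332
a^5/(5!(1-ρ)) = 226.3626/(120 × 0.40845) = 4.6183
P₀ = 1/(15.8332 + 4.6183) = 0.04890
Lq = P₀·a^5·ρ / (5!(1-ρ)²) = 0.048896 × 226.3626 × 0.59155 / (120 × 0.16683) = 0.3270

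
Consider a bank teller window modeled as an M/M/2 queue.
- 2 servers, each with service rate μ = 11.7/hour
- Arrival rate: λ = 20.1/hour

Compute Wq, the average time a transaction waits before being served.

Traffic intensity: ρ = λ/(cμ) = 20.1/(2×11.7) = 0.8590
Since ρ = 0.8590 < 1, system is stable.
Offered load a = λ/μ = cρ = 20.1/11.7 = 1.7179
P₀ = [ Σₙ₌₀^1 aⁿ/n! + a^2/(2!(1-ρ)) ]⁻¹
Σ = a^0/0! + a^1/1! = 1.0000 + 1.7179 = 2.7179
a^2/(2!(1-ρ)) = 2.95135/(2 × 0.141026) = 10.4639
P₀ = 1/(2.7179 + 10.4639) = 0.07586
Lq = P₀·a^2·ρ / (2!(1-ρ)²) = 0.075862 × 2.9513 × 0.85897 / (2 × 0.019888) = 4.8350
Wq = Lq/λ = 4.8350/20.1 = 0.2405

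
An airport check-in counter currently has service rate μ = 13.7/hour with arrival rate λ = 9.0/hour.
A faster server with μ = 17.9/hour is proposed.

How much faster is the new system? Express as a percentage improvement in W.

System 1: ρ₁ = 9.0/13.7 = 0.6569, W₁ = 1/(13.7-9.0) = 0.21277
System 2: ρ₂ = 9.0/17.9 = 0.5028, W₂ = 1/(17.9-9.0) = 0.11236
Improvement: (W₁-W₂)/W₁ = (0.21277-0.11236)/0.21277 = 47.19%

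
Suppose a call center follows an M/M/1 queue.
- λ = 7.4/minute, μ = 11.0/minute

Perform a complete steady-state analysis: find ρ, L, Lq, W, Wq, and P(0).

Step 1: ρ = λ/μ = 7.4/11.0 = 0.6727
Step 2: L = λ/(μ-λ) = 7.4/3.60 = 2.0556
Step 3: Lq = λ²/(μ(μ-λ)) = 54.76/(11.0×3.60) = 1.3828
Step 4: W = 1/(μ-λ) = 1/3.60 = 0.27778
Step 5: Wq = λ/(μ(μ-λ)) = 7.4/(11.0×3.60) = 0.1869
Step 6: P(0) = 1-ρ = 0.3273
Verify: L = λW = 7.4×0.27778 = 2.0556 ✔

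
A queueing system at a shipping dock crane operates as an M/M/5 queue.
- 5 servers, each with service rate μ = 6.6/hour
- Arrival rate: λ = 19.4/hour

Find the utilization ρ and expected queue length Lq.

Traffic intensity: ρ = λ/(cμ) = 19.4/(5×6.6) = 0.5879
Since ρ = 0.5879 < 1, system is stable.
Offered load a = λ/μ = cρ = 19.4/6.6 = 2.9394
P₀ = [ Σₙ₌₀^4 aⁿ/n! + a^5/(5!(1-ρ)) ]⁻¹
Σ = a^0/0! + a^1/1! + a^2/2! + a^3/3! + a^4/4! = 1.00000 + 2.93939 + 4.32002 + 4.23275 + 3.11043 = 15.6026
a^5/(5!(1-ρ)) = 219.4264/(120 × 0.41212) = 4.4369
P₀ = 1/(15.6026 + 4.4369) = 0.04990
Lq = P₀·a^5·ρ / (5!(1-ρ)²) = 0.049901 × 219.4264 × 0.58788 / (120 × 0.16984) = 0.3158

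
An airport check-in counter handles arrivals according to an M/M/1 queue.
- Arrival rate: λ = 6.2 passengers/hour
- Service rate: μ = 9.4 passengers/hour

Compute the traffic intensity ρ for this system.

Server utilization: ρ = λ/μ
ρ = 6.2/9.4 = 0.6596
The server is busy 65.96% of the time.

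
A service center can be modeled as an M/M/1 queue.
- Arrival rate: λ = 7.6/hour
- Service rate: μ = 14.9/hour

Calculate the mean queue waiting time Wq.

First, compute utilization: ρ = λ/μ = 7.6/14.9 = 0.5101
For M/M/1: Wq = λ/(μ(μ-λ))
Wq = 7.6/(14.9 × (14.9-7.6))
Wq = 7.6/(14.9 × 7.30)
Wq = 0.06987 hours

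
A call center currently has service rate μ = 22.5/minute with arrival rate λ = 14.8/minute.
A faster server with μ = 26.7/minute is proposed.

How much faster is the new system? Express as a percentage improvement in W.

System 1: ρ₁ = 14.8/22.5 = 0.6578, W₁ = 1/(22.5-14.8) = 0.12987
System 2: ρ₂ = 14.8/26.7 = 0.5543, W₂ = 1/(26.7-14.8) = 0.084034
Improvement: (W₁-W₂)/W₁ = (0.12987-0.084034)/0.12987 = 35.29%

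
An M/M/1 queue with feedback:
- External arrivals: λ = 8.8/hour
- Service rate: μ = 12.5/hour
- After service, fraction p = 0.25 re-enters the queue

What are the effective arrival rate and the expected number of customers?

Effective arrival rate: λ_eff = λ/(1-p) = 8.8/(1-0.25) = 8.8/0.75 = 11.73333333
ρ = λ_eff/μ = 11.73333333/12.5 = 0.93866667
L = ρ/(1-ρ) = 0.93866667/(1-0.93866667) = 15.3043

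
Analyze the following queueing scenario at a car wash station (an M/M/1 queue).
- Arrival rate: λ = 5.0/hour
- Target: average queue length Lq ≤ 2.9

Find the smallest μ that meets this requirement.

For M/M/1: Lq = λ²/(μ(μ-λ))
Need Lq ≤ 2.9, i.e. μ(μ-λ) ≥ λ²/2.9
μ² - 5.0μ - 25.00/2.9 ≥ 0  →  μ² - 5.0μ - 8.6207 ≥ 0
Quadratic formula (positive root): μ = [λ + √(λ² + 4×8.6207)]/2
Discriminant: 25.00 + 4×8.6207 = 59.4828, √59.4828 = 7.7125
μ ≥ (5.0 + 7.7125)/2 = 6.3563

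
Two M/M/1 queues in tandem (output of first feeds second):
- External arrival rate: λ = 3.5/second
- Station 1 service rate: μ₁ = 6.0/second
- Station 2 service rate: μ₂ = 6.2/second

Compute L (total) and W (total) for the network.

By Jackson's theorem, each station behaves as independent M/M/1.
Station 1: ρ₁ = 3.5/6.0 = 0.5833, L₁ = ρ₁/(1-ρ₁) = λ/(μ₁-λ) = 3.5/2.50 = 1.4000
Station 2: ρ₂ = 3.5/6.2 = 0.5645, L₂ = ρ₂/(1-ρ₂) = λ/(μ₂-λ) = 3.5/2.70 = 1.2963
Total: L = L₁ + L₂ = 1.4000 + 1.2963 = 2.6963
W = L/λ = 2.6963/3.5 = 0.7704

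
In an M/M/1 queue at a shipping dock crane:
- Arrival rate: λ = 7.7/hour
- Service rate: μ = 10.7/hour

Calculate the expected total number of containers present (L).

ρ = λ/μ = 7.7/10.7 = 0.7196
For M/M/1: L = λ/(μ-λ)
L = 7.7/(10.7-7.7) = 7.7/3.00
L = 2.5667 containers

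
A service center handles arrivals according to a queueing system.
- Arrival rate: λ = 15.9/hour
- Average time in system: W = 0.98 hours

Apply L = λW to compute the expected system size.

Little's Law: L = λW
L = 15.9 × 0.98 = 15.5820 customers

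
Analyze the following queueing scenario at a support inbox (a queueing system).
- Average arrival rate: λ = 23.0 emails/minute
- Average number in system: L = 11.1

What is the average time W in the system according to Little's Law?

Little's Law: L = λW, so W = L/λ
W = 11.1/23.0 = 0.4826 minutes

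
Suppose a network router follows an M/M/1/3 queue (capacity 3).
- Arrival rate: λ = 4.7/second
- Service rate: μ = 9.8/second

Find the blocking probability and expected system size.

ρ = λ/μ = 4.7/9.8 = 0.47959
P₀ = (1-ρ)/(1-ρ^(K+1)) = (1-0.47959)/(1-0.47959^4) = 0.5204/0.9471 = 0.5495
P_K = P₀×ρ^K = 0.5495 × 0.47959^3 = 0.5495 × 0.1103 = 0.06061
Blocking probability P_3 = 0.06061 (6.06%)
L = ρ[1 - (K+1)ρ^K + Kρ^(K+1)] / [(1-ρ)(1-ρ^(K+1))]
L = 0.47959 × (1 - 4×0.11031 + 3×0.052903) / ((1 - 0.47959) × (1 - 0.052903)) = 0.6981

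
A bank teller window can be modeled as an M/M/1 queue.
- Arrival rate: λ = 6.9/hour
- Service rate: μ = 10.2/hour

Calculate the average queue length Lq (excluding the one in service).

ρ = λ/μ = 6.9/10.2 = 0.6765
For M/M/1: Lq = λ²/(μ(μ-λ))
Lq = 47.61/(10.2 × 3.30)
Lq = 1.4144 transactions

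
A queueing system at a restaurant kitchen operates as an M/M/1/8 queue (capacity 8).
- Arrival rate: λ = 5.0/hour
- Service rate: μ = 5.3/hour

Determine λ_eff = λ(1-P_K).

ρ = λ/μ = 5.0/5.3 = 0.943396
P₀ = (1-ρ)/(1-ρ^(K+1)) = (1-0.943396)/(1-0.943396^9) = 0.05660/0.4081 = 0.1387
P_K = P₀×ρ^K = 0.1387 × 0.943396^8 = 0.1387 × 0.6274 = 0.08702
λ_eff = λ(1-P_K) = 5.0 × (1 - 0.08702) = 5.0 × 0.91298 = 4.5649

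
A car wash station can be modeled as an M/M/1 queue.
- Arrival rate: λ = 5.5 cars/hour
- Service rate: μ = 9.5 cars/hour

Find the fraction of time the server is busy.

Server utilization: ρ = λ/μ
ρ = 5.5/9.5 = 0.5789
The server is busy 57.89% of the time.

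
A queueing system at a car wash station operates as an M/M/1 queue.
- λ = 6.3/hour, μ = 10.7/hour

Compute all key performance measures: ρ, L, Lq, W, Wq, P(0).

Step 1: ρ = λ/μ = 6.3/10.7 = 0.5888
Step 2: L = λ/(μ-λ) = 6.3/4.40 = 1.4318
Step 3: Lq = λ²/(μ(μ-λ)) = 39.69/(10.7×4.40) = 0.8430
Step 4: W = 1/(μ-λ) = 1/4.40 = 0.22727
Step 5: Wq = λ/(μ(μ-λ)) = 6.3/(10.7×4.40) = 0.1338
Step 6: P(0) = 1-ρ = 0.4112
Verify: L = λW = 6.3×0.22727 = 1.4318 ✔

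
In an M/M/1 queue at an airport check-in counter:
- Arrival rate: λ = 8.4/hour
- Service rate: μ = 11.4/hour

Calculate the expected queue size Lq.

ρ = λ/μ = 8.4/11.4 = 0.7368
For M/M/1: Lq = λ²/(μ(μ-λ))
Lq = 70.56/(11.4 × 3.00)
Lq = 2.0632 passengers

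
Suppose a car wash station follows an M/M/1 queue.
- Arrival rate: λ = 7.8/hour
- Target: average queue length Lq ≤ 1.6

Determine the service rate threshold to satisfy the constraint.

For M/M/1: Lq = λ²/(μ(μ-λ))
Need Lq ≤ 1.6, i.e. μ(μ-λ) ≥ λ²/1.6
μ² - 7.8μ - 60.84/1.6 ≥ 0  →  μ² - 7.8μ - 38.0250 ≥ 0
Quadratic formula (positive root): μ = [λ + √(λ² + 4×38.0250)]/2
Discriminant: 60.84 + 4×38.0250 = 212.9400, √212.9400 = 14.5925
μ ≥ (7.8 + 14.5925)/2 = 11.1962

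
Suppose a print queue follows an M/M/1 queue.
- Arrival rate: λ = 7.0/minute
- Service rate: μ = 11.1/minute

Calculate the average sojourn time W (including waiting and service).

First, compute utilization: ρ = λ/μ = 7.0/11.1 = 0.6306
For M/M/1: W = 1/(μ-λ)
W = 1/(11.1-7.0) = 1/4.10
W = 0.2439 minutes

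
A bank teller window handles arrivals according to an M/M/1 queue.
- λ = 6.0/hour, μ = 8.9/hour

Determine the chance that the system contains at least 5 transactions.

ρ = λ/μ = 6.0/8.9 = 0.6742
P(N ≥ n) = ρⁿ
P(N ≥ 5) = 0.6742^5
P(N ≥ 5) = 0.1393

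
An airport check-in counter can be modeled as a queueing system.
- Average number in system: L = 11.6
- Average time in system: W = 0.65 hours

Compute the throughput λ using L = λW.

Little's Law: L = λW, so λ = L/W
λ = 11.6/0.65 = 17.8462 passengers/hour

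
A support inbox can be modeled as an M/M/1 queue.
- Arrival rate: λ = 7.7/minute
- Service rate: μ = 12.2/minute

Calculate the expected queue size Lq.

ρ = λ/μ = 7.7/12.2 = 0.6311
For M/M/1: Lq = λ²/(μ(μ-λ))
Lq = 59.29/(12.2 × 4.50)
Lq = 1.0800 emails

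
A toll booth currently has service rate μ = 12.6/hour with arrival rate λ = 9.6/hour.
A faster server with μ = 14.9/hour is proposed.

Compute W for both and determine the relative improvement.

System 1: ρ₁ = 9.6/12.6 = 0.7619, W₁ = 1/(12.6-9.6) = 0.33333
System 2: ρ₂ = 9.6/14.9 = 0.6443, W₂ = 1/(14.9-9.6) = 0.18868
Improvement: (W₁-W₂)/W₁ = (0.33333-0.18868)/0.33333 = 43.40%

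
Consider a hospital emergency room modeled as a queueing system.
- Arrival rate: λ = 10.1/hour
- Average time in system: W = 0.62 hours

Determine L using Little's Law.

Little's Law: L = λW
L = 10.1 × 0.62 = 6.2620 patients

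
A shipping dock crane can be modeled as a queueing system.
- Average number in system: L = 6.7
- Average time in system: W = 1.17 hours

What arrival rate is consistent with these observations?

Little's Law: L = λW, so λ = L/W
λ = 6.7/1.17 = 5.7265 containers/hour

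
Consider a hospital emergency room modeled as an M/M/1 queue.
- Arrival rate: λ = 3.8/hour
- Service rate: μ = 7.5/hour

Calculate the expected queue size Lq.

ρ = λ/μ = 3.8/7.5 = 0.5067
For M/M/1: Lq = λ²/(μ(μ-λ))
Lq = 14.44/(7.5 × 3.70)
Lq = 0.5204 patients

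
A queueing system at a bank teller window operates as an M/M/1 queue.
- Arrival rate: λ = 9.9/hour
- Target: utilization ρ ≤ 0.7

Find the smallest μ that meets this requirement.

ρ = λ/μ, so μ = λ/ρ
μ ≥ 9.9/0.7 = 14.1429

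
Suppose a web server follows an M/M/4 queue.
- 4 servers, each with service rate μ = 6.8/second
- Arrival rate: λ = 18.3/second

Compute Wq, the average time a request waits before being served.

Traffic intensity: ρ = λ/(cμ) = 18.3/(4×6.8) = 0.6728
Since ρ = 0.6728 < 1, system is stable.
Offered load a = λ/μ = cρ = 18.3/6.8 = 2.6912
P₀ = [ Σₙ₌₀^3 aⁿ/n! + a^4/(4!(1-ρ)) ]⁻¹
Σ = a^0/0! + a^1/1! + a^2/2! + a^3/3! = 1.0000 + 2.6912 + 3.6212 + 3.2484 = 10.5608
a^4/(4!(1-ρ)) = 52.4528/(24 × 0.327206) = 6.6794
P₀ = 1/(10.5608 + 6.6794) = 0.05800
Lq = P₀·a^4·ρ / (4!(1-ρ)²) = 0.0580039 × 52.4528 × 0.672794 / (24 × 0.107064) = 0.7966
Wq = Lq/λ = 0.7966/18.3 = 0.04353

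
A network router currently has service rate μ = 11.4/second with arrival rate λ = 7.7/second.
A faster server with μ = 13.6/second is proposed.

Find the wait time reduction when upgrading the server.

System 1: ρ₁ = 7.7/11.4 = 0.6754, W₁ = 1/(11.4-7.7) = 0.2703
System 2: ρ₂ = 7.7/13.6 = 0.5662, W₂ = 1/(13.6-7.7) = 0.1695
Improvement: (W₁-W₂)/W₁ = (0.2703-0.1695)/0.2703 = 37.29%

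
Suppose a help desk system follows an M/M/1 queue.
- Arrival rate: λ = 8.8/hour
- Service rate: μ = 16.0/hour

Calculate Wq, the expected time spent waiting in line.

First, compute utilization: ρ = λ/μ = 8.8/16.0 = 0.5500
For M/M/1: Wq = λ/(μ(μ-λ))
Wq = 8.8/(16.0 × (16.0-8.8))
Wq = 8.8/(16.0 × 7.20)
Wq = 0.07639 hours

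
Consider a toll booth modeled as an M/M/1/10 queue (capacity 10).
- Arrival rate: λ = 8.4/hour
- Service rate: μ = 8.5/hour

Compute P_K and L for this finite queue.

ρ = λ/μ = 8.4/8.5 = 0.98824
P₀ = (1-ρ)/(1-ρ^(K+1)) = (1-0.98824)/(1-0.98824^11) = 0.011760/0.12202 = 0.09638
P_K = P₀×ρ^K = 0.096381 × 0.98824^10 = 0.096381 × 0.88843 = 0.08563
Blocking probability P_10 = 0.08563 (8.56%)
L = ρ[1 - (K+1)ρ^K + Kρ^(K+1)] / [(1-ρ)(1-ρ^(K+1))]
L = 0.98824 × (1 - 11×0.88843219 + 10×0.87798422) / ((1 - 0.98824) × (1 - 0.87798422)) = 4.8817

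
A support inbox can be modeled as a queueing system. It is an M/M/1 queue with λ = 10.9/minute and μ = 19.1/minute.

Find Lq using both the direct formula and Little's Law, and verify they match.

Method 1 (direct): Lq = λ²/(μ(μ-λ)) = 118.81/(19.1 × 8.20) = 0.7586

Method 2 (Little's Law):
W = 1/(μ-λ) = 1/8.20 = 0.121951
Wq = W - 1/μ = 0.121951 - 0.0523560 = 0.06960
Lq = λWq = 10.9 × 0.06960 = 0.7586 ✔ (matches Method 1)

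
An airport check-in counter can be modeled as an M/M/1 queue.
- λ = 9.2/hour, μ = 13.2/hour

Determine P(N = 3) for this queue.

ρ = λ/μ = 9.2/13.2 = 0.6970
P(n) = (1-ρ)ρⁿ
P(3) = (1-0.6970) × 0.6970^3
P(3) = 0.3030 × 0.3386
P(3) = 0.1026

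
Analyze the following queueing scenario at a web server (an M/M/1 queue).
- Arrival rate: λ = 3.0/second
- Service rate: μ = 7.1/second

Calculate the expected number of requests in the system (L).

ρ = λ/μ = 3.0/7.1 = 0.4225
For M/M/1: L = λ/(μ-λ)
L = 3.0/(7.1-3.0) = 3.0/4.10
L = 0.7317 requests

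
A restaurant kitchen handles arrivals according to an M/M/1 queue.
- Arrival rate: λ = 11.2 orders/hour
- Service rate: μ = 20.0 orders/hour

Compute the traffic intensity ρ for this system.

Server utilization: ρ = λ/μ
ρ = 11.2/20.0 = 0.5600
The server is busy 56.00% of the time.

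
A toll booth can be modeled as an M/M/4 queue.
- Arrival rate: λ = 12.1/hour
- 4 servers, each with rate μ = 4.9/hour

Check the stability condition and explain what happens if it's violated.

Stability requires ρ = λ/(cμ) < 1
ρ = 12.1/(4 × 4.9) = 12.1/19.60 = 0.6173
Since 0.6173 < 1, the system is STABLE.
The servers are busy 61.73% of the time.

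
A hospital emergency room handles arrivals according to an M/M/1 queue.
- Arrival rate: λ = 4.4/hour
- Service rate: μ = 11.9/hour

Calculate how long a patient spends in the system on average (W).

First, compute utilization: ρ = λ/μ = 4.4/11.9 = 0.3697
For M/M/1: W = 1/(μ-λ)
W = 1/(11.9-4.4) = 1/7.50
W = 0.1333 hours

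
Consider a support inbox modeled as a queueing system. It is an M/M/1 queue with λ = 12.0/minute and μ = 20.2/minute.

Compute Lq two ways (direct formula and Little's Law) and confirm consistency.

Method 1 (direct): Lq = λ²/(μ(μ-λ)) = 144.00/(20.2 × 8.20) = 0.8694

Method 2 (Little's Law):
W = 1/(μ-λ) = 1/8.20 = 0.12195
Wq = W - 1/μ = 0.12195 - 0.049505 = 0.07245
Lq = λWq = 12.0 × 0.07245 = 0.8694 ✔ (matches Method 1)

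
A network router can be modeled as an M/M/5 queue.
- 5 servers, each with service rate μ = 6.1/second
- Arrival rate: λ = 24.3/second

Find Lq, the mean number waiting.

Traffic intensity: ρ = λ/(cμ) = 24.3/(5×6.1) = 0.7967
Since ρ = 0.7967 < 1, system is stable.
Offered load a = λ/μ = cρ = 24.3/6.1 = 3.9836
P₀ = [ Σₙ₌₀^4 aⁿ/n! + a^5/(5!(1-ρ)) ]⁻¹
Σ = a^0/0! + a^1/1! + a^2/2! + a^3/3! + a^4/4! = 1.000000 + 3.983607 + 7.934561 + 10.53606 + 10.49288 = 33.9471
a^5/(5!(1-ρ)) = 1003.1877/(120 × 0.2032787) = 41.1253
P₀ = 1/(33.9471 + 41.1253) = 0.01332
Lq = P₀·a^5·ρ / (5!(1-ρ)²) = 0.0133205 × 1003.1877 × 0.796721 / (120 × 0.0413222) = 2.1471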